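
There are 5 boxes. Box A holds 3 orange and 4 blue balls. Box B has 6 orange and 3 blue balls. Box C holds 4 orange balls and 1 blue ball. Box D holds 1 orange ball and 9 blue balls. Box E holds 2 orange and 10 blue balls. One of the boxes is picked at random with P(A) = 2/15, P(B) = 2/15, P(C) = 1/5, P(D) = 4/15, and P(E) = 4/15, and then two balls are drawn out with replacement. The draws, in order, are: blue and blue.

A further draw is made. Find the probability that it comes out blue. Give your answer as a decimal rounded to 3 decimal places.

For each hypothesis, P(data | H) works out to: P(data | box A) = (4/7)(4/7) = 0.32653; P(data | box B) = (3/9)(3/9) = 0.11111; P(data | box C) = (1/5)(1/5) = 0.04; P(data | box D) = (9/10)(9/10) = 0.81; P(data | box E) = (10/12)(10/12) = 0.69444.
Multiplying each by its prior: 2/15 · 0.32653 = 0.043537, 2/15 · 0.11111 = 0.014815, 1/5 · 0.04 = 0.008, 4/15 · 0.81 = 0.216, 4/15 · 0.69444 = 0.18519; with total 0.46754.
The posterior is then P(box A | data) = 0.093121, P(box B | data) = 0.031687, P(box C | data) = 0.017111, P(box D | data) = 0.462, P(box E | data) = 0.39609.
Averaging over the posterior, P(blue next | data) = (4/7)(0.093121) + (1/3)(0.031687) + (1/5)(0.017111) + (9/10)(0.462) + (5/6)(0.39609) = 0.81306.

0.813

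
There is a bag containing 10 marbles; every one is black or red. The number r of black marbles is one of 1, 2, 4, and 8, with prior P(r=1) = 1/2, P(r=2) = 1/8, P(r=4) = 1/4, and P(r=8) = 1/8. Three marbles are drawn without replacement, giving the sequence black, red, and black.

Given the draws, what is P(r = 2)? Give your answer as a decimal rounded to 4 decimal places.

0.0588

For each hypothesis, P(data | H) works out to: P(data | r = 1) = (1/10)(9/9)(0/8) = 0; P(data | r = 2) = (2/10)(8/9)(1/8) = 1/45; P(data | r = 4) = (4/10)(6/9)(3/8) = 1/10; P(data | r = 8) = (8/10)(2/9)(7/8) = 7/45.
Weighting by the prior gives 1/2 · 0 = 0, 1/8 · 1/45 = 1/360, 1/4 · 1/10 = 1/40, 1/8 · 7/45 = 7/360; summing to 17/360.
So P(r = 2 | data) = (1/360) / (17/360) = 1/17.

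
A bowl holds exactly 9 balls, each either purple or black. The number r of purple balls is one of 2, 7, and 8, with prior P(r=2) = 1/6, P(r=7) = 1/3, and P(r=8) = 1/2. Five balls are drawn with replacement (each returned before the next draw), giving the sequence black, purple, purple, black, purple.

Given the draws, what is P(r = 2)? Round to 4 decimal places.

0.0839

The likelihood of the observed sequence under each hypothesis: P(data | r = 2) = (7/9)(2/9)(2/9)(7/9)(2/9) = 0.0066386; P(data | r = 7) = (2/9)(7/9)(7/9)(2/9)(7/9) = 0.023235; P(data | r = 8) = (1/9)(8/9)(8/9)(1/9)(8/9) = 0.0086708.
Weighting by the prior gives 1/6 · 0.0066386 = 0.0011064, 1/3 · 0.023235 = 0.007745, 1/2 · 0.0086708 = 0.0043354; these sum to 0.013187.
By Bayes' rule, P(r = 2 | data) = (0.0011064) / (0.013187) = 0.083904.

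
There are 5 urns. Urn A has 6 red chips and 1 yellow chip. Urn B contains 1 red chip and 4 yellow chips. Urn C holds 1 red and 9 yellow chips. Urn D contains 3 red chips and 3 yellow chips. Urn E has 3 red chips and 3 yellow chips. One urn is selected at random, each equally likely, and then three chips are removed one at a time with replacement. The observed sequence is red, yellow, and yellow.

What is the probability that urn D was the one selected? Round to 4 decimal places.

0.2623

For each hypothesis, P(data | H) works out to: P(data | urn A) = (6/7)(1/7)(1/7) = 0.017493; P(data | urn B) = (1/5)(4/5)(4/5) = 0.128; P(data | urn C) = (1/10)(9/10)(9/10) = 0.081; P(data | urn D) = (3/6)(3/6)(3/6) = 0.125; P(data | urn E) = (3/6)(3/6)(3/6) = 0.125.
Weighting by the prior gives 1/5 · 0.017493 = 0.0034985, 1/5 · 0.128 = 0.0256, 1/5 · 0.081 = 0.0162, 1/5 · 0.125 = 0.025, 1/5 · 0.125 = 0.025; these sum to 0.095299.
By Bayes' rule, P(urn D | data) = (0.025) / (0.095299) = 0.26233.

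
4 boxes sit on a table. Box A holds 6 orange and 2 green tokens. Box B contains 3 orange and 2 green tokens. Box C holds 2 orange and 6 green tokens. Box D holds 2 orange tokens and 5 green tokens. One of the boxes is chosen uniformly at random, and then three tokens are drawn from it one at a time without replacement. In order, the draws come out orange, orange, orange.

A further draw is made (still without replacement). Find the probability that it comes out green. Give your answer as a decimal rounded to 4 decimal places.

0.5313

Under each hypothesis, the probability of the observed sequence is: P(data | box A) = (6/8)(5/7)(4/6) = 5/14; P(data | box B) = (3/5)(2/4)(1/3) = 1/10; P(data | box C) = (2/8)(1/7)(0/6) = 0; P(data | box D) = (2/7)(1/6)(0/5) = 0.
Weighting by the prior gives 1/4 · 5/14 = 5/56, 1/4 · 1/10 = 1/40, 1/4 · 0 = 0, 1/4 · 0 = 0; with total 4/35.
Normalising, the posterior is P(box A | data) = 25/32, P(box B | data) = 7/32, P(box C | data) = 0, P(box D | data) = 0.
The predictive probability is P(green next | data) = (2/5)(25/32) + (1)(7/32) = 17/32.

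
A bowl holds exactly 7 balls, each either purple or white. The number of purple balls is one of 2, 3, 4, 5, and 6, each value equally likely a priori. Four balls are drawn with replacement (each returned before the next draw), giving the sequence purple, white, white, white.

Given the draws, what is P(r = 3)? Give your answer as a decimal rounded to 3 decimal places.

0.322

Under each hypothesis, the probability of the observed sequence is: P(data | r = 2) = (2/7)(5/7)(5/7)(5/7) = 0.10412; P(data | r = 3) = (3/7)(4/7)(4/7)(4/7) = 0.079967; P(data | r = 4) = (4/7)(3/7)(3/7)(3/7) = 0.044981; P(data | r = 5) = (5/7)(2/7)(2/7)(2/7) = 0.01666; P(data | r = 6) = (6/7)(1/7)(1/7)(1/7) = 0.002499.
Multiplying each by its prior: 1/5 · 0.10412 = 0.020825, 1/5 · 0.079967 = 0.015993, 1/5 · 0.044981 = 0.0089963, 1/5 · 0.01666 = 0.0033319, 1/5 · 0.002499 = 0.00049979; these sum to 0.049646.
So P(r = 3 | data) = (0.015993) / (0.049646) = 0.32215.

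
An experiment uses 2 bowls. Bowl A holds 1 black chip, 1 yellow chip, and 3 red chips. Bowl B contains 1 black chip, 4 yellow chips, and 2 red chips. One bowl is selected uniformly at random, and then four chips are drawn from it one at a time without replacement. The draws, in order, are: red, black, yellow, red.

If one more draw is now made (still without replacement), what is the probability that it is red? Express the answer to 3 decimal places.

For each hypothesis, P(data | H) works out to: P(data | bowl A) = (3/5)(1/4)(1/3)(2/2) = 1/20; P(data | bowl B) = (2/7)(1/6)(4/5)(1/4) = 1/105.
The prior-weighted likelihoods are 1/2 · 1/20 = 1/40, 1/2 · 1/105 = 1/210; with total 5/168.
Dividing through by the total gives posterior P(bowl A | data) = 21/25, P(bowl B | data) = 4/25.
The predictive probability is P(red next | data) = (1)(21/25) + (0)(4/25) = 21/25.

0.840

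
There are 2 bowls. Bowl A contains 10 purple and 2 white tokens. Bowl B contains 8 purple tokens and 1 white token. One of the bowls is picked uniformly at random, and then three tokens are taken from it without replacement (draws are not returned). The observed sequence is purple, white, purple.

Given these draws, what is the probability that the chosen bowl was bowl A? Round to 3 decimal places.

The likelihood of the observed sequence under each hypothesis: P(data | bowl A) = (10/12)(2/11)(9/10) = 3/22; P(data | bowl B) = (8/9)(1/8)(7/7) = 1/9.
Multiplying each by its prior: 1/2 · 3/22 = 3/44, 1/2 · 1/9 = 1/18; with total 49/396.
So P(bowl A | data) = (3/44) / (49/396) = 27/49.

0.551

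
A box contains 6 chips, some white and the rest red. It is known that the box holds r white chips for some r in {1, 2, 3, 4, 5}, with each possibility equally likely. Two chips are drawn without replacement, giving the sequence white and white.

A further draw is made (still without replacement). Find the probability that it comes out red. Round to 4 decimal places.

Under each hypothesis, the probability of the observed sequence is: P(data | r = 1) = (1/6)(0/5) = 0; P(data | r = 2) = (2/6)(1/5) = 1/15; P(data | r = 3) = (3/6)(2/5) = 1/5; P(data | r = 4) = (4/6)(3/5) = 2/5; P(data | r = 5) = (5/6)(4/5) = 2/3.
The prior-weighted likelihoods are 1/5 · 0 = 0, 1/5 · 1/15 = 1/75, 1/5 · 1/5 = 1/25, 1/5 · 2/5 = 2/25, 1/5 · 2/3 = 2/15; with total 4/15.
Normalising, the posterior is P(r = 1 | data) = 0, P(r = 2 | data) = 1/20, P(r = 3 | data) = 3/20, P(r = 4 | data) = 3/10, P(r = 5 | data) = 1/2.
So P(red next | data) = Σ P(red next | H) P(H | data) = (1)(1/20) + (3/4)(3/20) + (1/2)(3/10) + (1/4)(1/2) = 7/16.

0.4375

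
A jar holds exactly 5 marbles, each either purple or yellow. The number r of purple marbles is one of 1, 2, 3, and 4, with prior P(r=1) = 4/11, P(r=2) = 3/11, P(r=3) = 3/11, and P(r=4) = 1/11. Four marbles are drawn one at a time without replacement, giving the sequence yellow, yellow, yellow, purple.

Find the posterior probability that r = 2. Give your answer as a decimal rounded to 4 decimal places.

Under each hypothesis, the probability of the observed sequence is: P(data | r = 1) = (4/5)(3/4)(2/3)(1/2) = 1/5; P(data | r = 2) = (3/5)(2/4)(1/3)(2/2) = 1/10; P(data | r = 3) = (2/5)(1/4)(0/3) = 0; P(data | r = 4) = (1/5)(0/4) = 0.
Weighting by the prior gives 4/11 · 1/5 = 4/55, 3/11 · 1/10 = 3/110, 3/11 · 0 = 0, 1/11 · 0 = 0; summing to 1/10.
So P(r = 2 | data) = (3/110) / (1/10) = 3/11.

0.2727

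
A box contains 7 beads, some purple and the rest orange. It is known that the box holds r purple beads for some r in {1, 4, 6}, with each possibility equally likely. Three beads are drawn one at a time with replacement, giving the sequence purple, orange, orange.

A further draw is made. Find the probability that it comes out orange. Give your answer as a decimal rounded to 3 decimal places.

0.604

The likelihood of the observed sequence under each hypothesis: P(data | r = 1) = (1/7)(6/7)(6/7) = 36/343; P(data | r = 4) = (4/7)(3/7)(3/7) = 36/343; P(data | r = 6) = (6/7)(1/7)(1/7) = 6/343.
Multiplying each by its prior: 1/3 · 36/343 = 12/343, 1/3 · 36/343 = 12/343, 1/3 · 6/343 = 2/343; these sum to 26/343.
Normalising, the posterior is P(r = 1 | data) = 6/13, P(r = 4 | data) = 6/13, P(r = 6 | data) = 1/13.
The predictive probability is P(orange next | data) = (6/7)(6/13) + (3/7)(6/13) + (1/7)(1/13) = 55/91.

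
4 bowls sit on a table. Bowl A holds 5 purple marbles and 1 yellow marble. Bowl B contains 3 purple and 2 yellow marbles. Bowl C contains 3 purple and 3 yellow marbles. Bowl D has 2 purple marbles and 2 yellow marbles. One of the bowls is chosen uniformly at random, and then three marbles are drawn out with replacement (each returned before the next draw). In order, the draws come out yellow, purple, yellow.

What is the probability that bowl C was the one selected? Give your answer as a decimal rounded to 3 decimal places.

For each hypothesis, P(data | H) works out to: P(data | bowl A) = (1/6)(5/6)(1/6) = 0.023148; P(data | bowl B) = (2/5)(3/5)(2/5) = 0.096; P(data | bowl C) = (3/6)(3/6)(3/6) = 0.125; P(data | bowl D) = (2/4)(2/4)(2/4) = 0.125.
Weighting by the prior gives 1/4 · 0.023148 = 0.005787, 1/4 · 0.096 = 0.024, 1/4 · 0.125 = 0.03125, 1/4 · 0.125 = 0.03125; these sum to 0.092287.
By Bayes' rule, P(bowl C | data) = (0.03125) / (0.092287) = 0.33862.

0.339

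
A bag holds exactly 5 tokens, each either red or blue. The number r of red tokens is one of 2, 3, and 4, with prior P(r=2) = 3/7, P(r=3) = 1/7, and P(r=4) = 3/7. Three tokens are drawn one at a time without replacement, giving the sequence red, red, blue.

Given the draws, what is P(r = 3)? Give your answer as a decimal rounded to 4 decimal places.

Under each hypothesis, the probability of the observed sequence is: P(data | r = 2) = (2/5)(1/4)(3/3) = 1/10; P(data | r = 3) = (3/5)(2/4)(2/3) = 1/5; P(data | r = 4) = (4/5)(3/4)(1/3) = 1/5.
Multiplying each by its prior: 3/7 · 1/10 = 3/70, 1/7 · 1/5 = 1/35, 3/7 · 1/5 = 3/35; with total 11/70.
So P(r = 3 | data) = (1/35) / (11/70) = 2/11.

0.1818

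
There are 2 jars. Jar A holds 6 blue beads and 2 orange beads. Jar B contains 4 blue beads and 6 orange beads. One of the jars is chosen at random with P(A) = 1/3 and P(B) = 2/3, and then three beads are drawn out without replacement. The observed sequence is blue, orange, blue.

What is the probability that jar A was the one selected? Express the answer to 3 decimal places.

0.472

Compute the likelihood of the observed sequence for each case: P(data | jar A) = (6/8)(2/7)(5/6) = 5/28; P(data | jar B) = (4/10)(6/9)(3/8) = 1/10.
The prior-weighted likelihoods are 1/3 · 5/28 = 5/84, 2/3 · 1/10 = 1/15; these sum to 53/420.
Therefore the posterior P(jar A | data) = (5/84) / (53/420) = 25/53.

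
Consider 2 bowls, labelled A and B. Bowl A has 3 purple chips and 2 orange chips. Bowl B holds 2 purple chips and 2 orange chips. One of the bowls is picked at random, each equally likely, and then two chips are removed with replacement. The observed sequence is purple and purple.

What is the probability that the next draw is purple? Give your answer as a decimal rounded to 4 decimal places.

For each hypothesis, P(data | H) works out to: P(data | bowl A) = (3/5)(3/5) = 9/25; P(data | bowl B) = (2/4)(2/4) = 1/4.
Weighting by the prior gives 1/2 · 9/25 = 9/50, 1/2 · 1/4 = 1/8; these sum to 61/200.
Normalising, the posterior is P(bowl A | data) = 36/61, P(bowl B | data) = 25/61.
The predictive probability is P(purple next | data) = (3/5)(36/61) + (1/2)(25/61) = 341/610.

0.5590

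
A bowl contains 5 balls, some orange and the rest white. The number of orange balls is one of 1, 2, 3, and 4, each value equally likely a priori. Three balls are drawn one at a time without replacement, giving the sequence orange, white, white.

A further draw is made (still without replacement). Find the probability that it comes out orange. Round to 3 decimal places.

Compute the likelihood of the observed sequence for each case: P(data | r = 1) = (1/5)(4/4)(3/3) = 1/5; P(data | r = 2) = (2/5)(3/4)(2/3) = 1/5; P(data | r = 3) = (3/5)(2/4)(1/3) = 1/10; P(data | r = 4) = (4/5)(1/4)(0/3) = 0.
Multiplying each by its prior: 1/4 · 1/5 = 1/20, 1/4 · 1/5 = 1/20, 1/4 · 1/10 = 1/40, 1/4 · 0 = 0; with total 1/8.
The posterior is then P(r = 1 | data) = 2/5, P(r = 2 | data) = 2/5, P(r = 3 | data) = 1/5, P(r = 4 | data) = 0.
So P(orange next | data) = Σ P(orange next | H) P(H | data) = (0)(2/5) + (1/2)(2/5) + (1)(1/5) = 2/5.

0.400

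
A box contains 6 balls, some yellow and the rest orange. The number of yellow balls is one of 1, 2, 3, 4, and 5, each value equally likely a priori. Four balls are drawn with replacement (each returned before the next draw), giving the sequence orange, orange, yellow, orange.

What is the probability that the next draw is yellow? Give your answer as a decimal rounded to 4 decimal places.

0.3491

The likelihood of the observed sequence under each hypothesis: P(data | r = 1) = (5/6)(5/6)(1/6)(5/6) = 0.096451; P(data | r = 2) = (4/6)(4/6)(2/6)(4/6) = 0.098765; P(data | r = 3) = (3/6)(3/6)(3/6)(3/6) = 0.0625; P(data | r = 4) = (2/6)(2/6)(4/6)(2/6) = 0.024691; P(data | r = 5) = (1/6)(1/6)(5/6)(1/6) = 0.003858.
Weighting by the prior gives 1/5 · 0.096451 = 0.01929, 1/5 · 0.098765 = 0.019753, 1/5 · 0.0625 = 0.0125, 1/5 · 0.024691 = 0.0049383, 1/5 · 0.003858 = 0.0007716; with total 0.057253.
Normalising, the posterior is P(r = 1 | data) = 0.33693, P(r = 2 | data) = 0.34501, P(r = 3 | data) = 0.21833, P(r = 4 | data) = 0.086253, P(r = 5 | data) = 0.013477.
So P(yellow next | data) = Σ P(yellow next | H) P(H | data) = (1/6)(0.33693) + (1/3)(0.34501) + (1/2)(0.21833) + (2/3)(0.086253) + (5/6)(0.013477) = 0.34906.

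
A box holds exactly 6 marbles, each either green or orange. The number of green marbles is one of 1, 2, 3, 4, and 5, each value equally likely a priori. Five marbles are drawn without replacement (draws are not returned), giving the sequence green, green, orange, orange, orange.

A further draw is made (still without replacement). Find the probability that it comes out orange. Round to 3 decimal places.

0.571

For each hypothesis, P(data | H) works out to: P(data | r = 1) = (1/6)(0/5) = 0; P(data | r = 2) = (2/6)(1/5)(4/4)(3/3)(2/2) = 1/15; P(data | r = 3) = (3/6)(2/5)(3/4)(2/3)(1/2) = 1/20; P(data | r = 4) = (4/6)(3/5)(2/4)(1/3)(0/2) = 0; P(data | r = 5) = (5/6)(4/5)(1/4)(0/3) = 0.
Multiplying each by its prior: 1/5 · 0 = 0, 1/5 · 1/15 = 1/75, 1/5 · 1/20 = 1/100, 1/5 · 0 = 0, 1/5 · 0 = 0; with total 7/300.
The posterior is then P(r = 1 | data) = 0, P(r = 2 | data) = 4/7, P(r = 3 | data) = 3/7, P(r = 4 | data) = 0, P(r = 5 | data) = 0.
The predictive probability is P(orange next | data) = (1)(4/7) + (0)(3/7) = 4/7.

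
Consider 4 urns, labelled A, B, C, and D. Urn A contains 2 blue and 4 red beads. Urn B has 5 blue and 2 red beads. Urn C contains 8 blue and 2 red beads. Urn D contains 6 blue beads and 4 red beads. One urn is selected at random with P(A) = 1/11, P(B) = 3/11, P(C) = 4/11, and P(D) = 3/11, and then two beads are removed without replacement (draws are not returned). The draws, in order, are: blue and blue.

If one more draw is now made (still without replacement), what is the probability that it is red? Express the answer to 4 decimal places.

The likelihood of the observed sequence under each hypothesis: P(data | urn A) = (2/6)(1/5) = 1/15; P(data | urn B) = (5/7)(4/6) = 10/21; P(data | urn C) = (8/10)(7/9) = 28/45; P(data | urn D) = (6/10)(5/9) = 1/3.
The prior-weighted likelihoods are 1/11 · 1/15 = 1/165, 3/11 · 10/21 = 10/77, 4/11 · 28/45 = 112/495, 3/11 · 1/3 = 1/11; with total 314/693.
Normalising, the posterior is P(urn A | data) = 0.013376, P(urn B | data) = 0.28662, P(urn C | data) = 0.49936, P(urn D | data) = 0.20064.
So P(red next | data) = Σ P(red next | H) P(H | data) = (1)(0.013376) + (2/5)(0.28662) + (1/4)(0.49936) + (1/2)(0.20064) = 0.35318.

0.3532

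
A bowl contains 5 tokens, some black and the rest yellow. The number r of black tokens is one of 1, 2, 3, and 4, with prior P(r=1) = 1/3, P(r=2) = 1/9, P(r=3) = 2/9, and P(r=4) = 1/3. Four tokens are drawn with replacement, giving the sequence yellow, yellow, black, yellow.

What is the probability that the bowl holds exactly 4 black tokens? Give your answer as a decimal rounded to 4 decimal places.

0.0392

Compute the likelihood of the observed sequence for each case: P(data | r = 1) = (4/5)(4/5)(1/5)(4/5) = 0.1024; P(data | r = 2) = (3/5)(3/5)(2/5)(3/5) = 0.0864; P(data | r = 3) = (2/5)(2/5)(3/5)(2/5) = 0.0384; P(data | r = 4) = (1/5)(1/5)(4/5)(1/5) = 0.0064.
Weighting by the prior gives 1/3 · 0.1024 = 0.034133, 1/9 · 0.0864 = 0.0096, 2/9 · 0.0384 = 0.0085333, 1/3 · 0.0064 = 0.0021333; with total 0.0544.
So P(r = 4 | data) = (0.0021333) / (0.0544) = 0.039216.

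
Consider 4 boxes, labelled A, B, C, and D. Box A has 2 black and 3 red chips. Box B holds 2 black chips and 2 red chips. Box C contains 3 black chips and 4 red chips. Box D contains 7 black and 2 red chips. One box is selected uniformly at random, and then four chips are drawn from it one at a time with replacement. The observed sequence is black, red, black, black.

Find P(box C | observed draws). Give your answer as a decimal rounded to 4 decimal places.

Compute the likelihood of the observed sequence for each case: P(data | box A) = (2/5)(3/5)(2/5)(2/5) = 0.0384; P(data | box B) = (2/4)(2/4)(2/4)(2/4) = 0.0625; P(data | box C) = (3/7)(4/7)(3/7)(3/7) = 0.044981; P(data | box D) = (7/9)(2/9)(7/9)(7/9) = 0.10456.
The prior-weighted likelihoods are 1/4 · 0.0384 = 0.0096, 1/4 · 0.0625 = 0.015625, 1/4 · 0.044981 = 0.011245, 1/4 · 0.10456 = 0.026139; with total 0.06261.
Therefore the posterior P(box C | data) = (0.011245) / (0.06261) = 0.17961.

0.1796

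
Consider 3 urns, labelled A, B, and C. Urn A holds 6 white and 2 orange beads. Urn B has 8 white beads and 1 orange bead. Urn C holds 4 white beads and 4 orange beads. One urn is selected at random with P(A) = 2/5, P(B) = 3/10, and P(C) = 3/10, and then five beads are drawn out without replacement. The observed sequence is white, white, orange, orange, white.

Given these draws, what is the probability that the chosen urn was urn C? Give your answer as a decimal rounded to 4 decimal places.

Compute the likelihood of the observed sequence for each case: P(data | urn A) = (6/8)(5/7)(2/6)(1/5)(4/4) = 1/28; P(data | urn B) = (8/9)(7/8)(1/7)(0/6) = 0; P(data | urn C) = (4/8)(3/7)(4/6)(3/5)(2/4) = 3/70.
Multiplying each by its prior: 2/5 · 1/28 = 1/70, 3/10 · 0 = 0, 3/10 · 3/70 = 9/700; these sum to 19/700.
So P(urn C | data) = (9/700) / (19/700) = 9/19.

0.4737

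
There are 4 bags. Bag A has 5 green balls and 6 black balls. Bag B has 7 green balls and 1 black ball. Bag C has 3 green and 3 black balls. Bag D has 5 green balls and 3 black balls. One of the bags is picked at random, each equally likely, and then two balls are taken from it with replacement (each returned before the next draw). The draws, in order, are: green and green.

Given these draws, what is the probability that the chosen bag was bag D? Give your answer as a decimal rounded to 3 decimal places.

0.242

Compute the likelihood of the observed sequence for each case: P(data | bag A) = (5/11)(5/11) = 0.20661; P(data | bag B) = (7/8)(7/8) = 0.76562; P(data | bag C) = (3/6)(3/6) = 0.25; P(data | bag D) = (5/8)(5/8) = 0.39062.
Multiplying each by its prior: 1/4 · 0.20661 = 0.051653, 1/4 · 0.76562 = 0.19141, 1/4 · 0.25 = 0.0625, 1/4 · 0.39062 = 0.097656; summing to 0.40322.
Hence P(bag D | data) = (0.097656) / (0.40322) = 0.24219.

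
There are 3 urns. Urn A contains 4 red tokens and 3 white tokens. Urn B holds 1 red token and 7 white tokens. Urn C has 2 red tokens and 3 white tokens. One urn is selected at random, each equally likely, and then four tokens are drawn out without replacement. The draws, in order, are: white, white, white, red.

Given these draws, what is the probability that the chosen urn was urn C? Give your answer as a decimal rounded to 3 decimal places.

0.394

For each hypothesis, P(data | H) works out to: P(data | urn A) = (3/7)(2/6)(1/5)(4/4) = 1/35; P(data | urn B) = (7/8)(6/7)(5/6)(1/5) = 1/8; P(data | urn C) = (3/5)(2/4)(1/3)(2/2) = 1/10.
Multiplying each by its prior: 1/3 · 1/35 = 1/105, 1/3 · 1/8 = 1/24, 1/3 · 1/10 = 1/30; with total 71/840.
By Bayes' rule, P(urn C | data) = (1/30) / (71/840) = 28/71.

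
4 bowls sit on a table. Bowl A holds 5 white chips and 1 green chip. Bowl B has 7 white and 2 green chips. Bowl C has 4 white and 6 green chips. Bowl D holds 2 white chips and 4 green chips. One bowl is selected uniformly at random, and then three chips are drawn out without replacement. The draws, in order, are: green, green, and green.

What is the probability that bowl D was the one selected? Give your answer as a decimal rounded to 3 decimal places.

0.545

Compute the likelihood of the observed sequence for each case: P(data | bowl A) = (1/6)(0/5) = 0; P(data | bowl B) = (2/9)(1/8)(0/7) = 0; P(data | bowl C) = (6/10)(5/9)(4/8) = 1/6; P(data | bowl D) = (4/6)(3/5)(2/4) = 1/5.
The prior-weighted likelihoods are 1/4 · 0 = 0, 1/4 · 0 = 0, 1/4 · 1/6 = 1/24, 1/4 · 1/5 = 1/20; summing to 11/120.
So P(bowl D | data) = (1/20) / (11/120) = 6/11.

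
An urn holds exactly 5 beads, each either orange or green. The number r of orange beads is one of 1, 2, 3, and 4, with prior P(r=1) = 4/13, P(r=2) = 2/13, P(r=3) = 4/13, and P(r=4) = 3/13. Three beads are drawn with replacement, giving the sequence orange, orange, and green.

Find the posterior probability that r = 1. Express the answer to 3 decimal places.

The likelihood of the observed sequence under each hypothesis: P(data | r = 1) = (1/5)(1/5)(4/5) = 0.032; P(data | r = 2) = (2/5)(2/5)(3/5) = 0.096; P(data | r = 3) = (3/5)(3/5)(2/5) = 0.144; P(data | r = 4) = (4/5)(4/5)(1/5) = 0.128.
Weighting by the prior gives 4/13 · 0.032 = 0.0098462, 2/13 · 0.096 = 0.014769, 4/13 · 0.144 = 0.044308, 3/13 · 0.128 = 0.029538; these sum to 0.098462.
So P(r = 1 | data) = (0.0098462) / (0.098462) = 0.1.

0.100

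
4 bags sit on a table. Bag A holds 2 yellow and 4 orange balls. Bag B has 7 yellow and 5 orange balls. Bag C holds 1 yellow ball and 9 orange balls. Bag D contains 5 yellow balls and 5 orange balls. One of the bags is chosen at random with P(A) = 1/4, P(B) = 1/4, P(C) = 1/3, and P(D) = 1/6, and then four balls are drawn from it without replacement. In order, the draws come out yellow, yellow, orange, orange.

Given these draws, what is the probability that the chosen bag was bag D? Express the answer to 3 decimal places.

Compute the likelihood of the observed sequence for each case: P(data | bag A) = (2/6)(1/5)(4/4)(3/3) = 0.066667; P(data | bag B) = (7/12)(6/11)(5/10)(4/9) = 0.070707; P(data | bag C) = (1/10)(0/9) = 0; P(data | bag D) = (5/10)(4/9)(5/8)(4/7) = 0.079365.
The prior-weighted likelihoods are 1/4 · 0.066667 = 0.016667, 1/4 · 0.070707 = 0.017677, 1/3 · 0 = 0, 1/6 · 0.079365 = 0.013228; with total 0.047571.
By Bayes' rule, P(bag D | data) = (0.013228) / (0.047571) = 0.27806.

0.278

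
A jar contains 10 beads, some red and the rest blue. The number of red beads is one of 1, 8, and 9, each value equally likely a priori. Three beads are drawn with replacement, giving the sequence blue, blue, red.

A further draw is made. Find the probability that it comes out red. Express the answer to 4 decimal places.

The likelihood of the observed sequence under each hypothesis: P(data | r = 1) = (9/10)(9/10)(1/10) = 0.081; P(data | r = 8) = (2/10)(2/10)(8/10) = 0.032; P(data | r = 9) = (1/10)(1/10)(9/10) = 0.009.
Multiplying each by its prior: 1/3 · 0.081 = 0.027, 1/3 · 0.032 = 0.010667, 1/3 · 0.009 = 0.003; summing to 0.040667.
Dividing through by the total gives posterior P(r = 1 | data) = 0.66393, P(r = 8 | data) = 0.2623, P(r = 9 | data) = 0.07377.
So P(red next | data) = Σ P(red next | H) P(H | data) = (1/10)(0.66393) + (4/5)(0.2623) + (9/10)(0.07377) = 0.34262.

0.3426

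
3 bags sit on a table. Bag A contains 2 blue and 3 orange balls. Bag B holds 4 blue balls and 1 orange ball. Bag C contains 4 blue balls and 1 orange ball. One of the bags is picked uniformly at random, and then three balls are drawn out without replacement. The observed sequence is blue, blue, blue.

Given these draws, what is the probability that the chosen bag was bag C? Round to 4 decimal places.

Compute the likelihood of the observed sequence for each case: P(data | bag A) = (2/5)(1/4)(0/3) = 0; P(data | bag B) = (4/5)(3/4)(2/3) = 2/5; P(data | bag C) = (4/5)(3/4)(2/3) = 2/5.
Multiplying each by its prior: 1/3 · 0 = 0, 1/3 · 2/5 = 2/15, 1/3 · 2/5 = 2/15; with total 4/15.
So P(bag C | data) = (2/15) / (4/15) = 1/2.

0.5000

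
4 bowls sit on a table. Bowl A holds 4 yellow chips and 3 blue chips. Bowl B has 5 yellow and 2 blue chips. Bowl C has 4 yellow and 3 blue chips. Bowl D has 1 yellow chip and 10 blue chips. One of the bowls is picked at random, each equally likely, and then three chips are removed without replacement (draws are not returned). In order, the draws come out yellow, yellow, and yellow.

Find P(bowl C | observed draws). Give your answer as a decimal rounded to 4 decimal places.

0.2222

Under each hypothesis, the probability of the observed sequence is: P(data | bowl A) = (4/7)(3/6)(2/5) = 4/35; P(data | bowl B) = (5/7)(4/6)(3/5) = 2/7; P(data | bowl C) = (4/7)(3/6)(2/5) = 4/35; P(data | bowl D) = (1/11)(0/10) = 0.
Weighting by the prior gives 1/4 · 4/35 = 1/35, 1/4 · 2/7 = 1/14, 1/4 · 4/35 = 1/35, 1/4 · 0 = 0; with total 9/70.
Hence P(bowl C | data) = (1/35) / (9/70) = 2/9.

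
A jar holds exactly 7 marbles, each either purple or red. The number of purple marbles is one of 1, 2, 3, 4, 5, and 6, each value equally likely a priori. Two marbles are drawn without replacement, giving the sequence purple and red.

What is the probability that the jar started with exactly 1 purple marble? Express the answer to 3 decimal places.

0.107

The likelihood of the observed sequence under each hypothesis: P(data | r = 1) = (1/7)(6/6) = 1/7; P(data | r = 2) = (2/7)(5/6) = 5/21; P(data | r = 3) = (3/7)(4/6) = 2/7; P(data | r = 4) = (4/7)(3/6) = 2/7; P(data | r = 5) = (5/7)(2/6) = 5/21; P(data | r = 6) = (6/7)(1/6) = 1/7.
The prior-weighted likelihoods are 1/6 · 1/7 = 1/42, 1/6 · 5/21 = 5/126, 1/6 · 2/7 = 1/21, 1/6 · 2/7 = 1/21, 1/6 · 5/21 = 5/126, 1/6 · 1/7 = 1/42; summing to 2/9.
Therefore the posterior P(r = 1 | data) = (1/42) / (2/9) = 3/28.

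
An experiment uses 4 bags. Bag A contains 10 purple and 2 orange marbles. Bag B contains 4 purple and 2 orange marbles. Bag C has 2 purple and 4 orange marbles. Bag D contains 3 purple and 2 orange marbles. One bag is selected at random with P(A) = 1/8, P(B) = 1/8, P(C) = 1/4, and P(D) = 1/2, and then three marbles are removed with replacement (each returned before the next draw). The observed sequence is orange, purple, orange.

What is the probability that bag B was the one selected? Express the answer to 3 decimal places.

The likelihood of the observed sequence under each hypothesis: P(data | bag A) = (2/12)(10/12)(2/12) = 0.023148; P(data | bag B) = (2/6)(4/6)(2/6) = 0.074074; P(data | bag C) = (4/6)(2/6)(4/6) = 0.14815; P(data | bag D) = (2/5)(3/5)(2/5) = 0.096.
Weighting by the prior gives 1/8 · 0.023148 = 0.0028935, 1/8 · 0.074074 = 0.0092593, 1/4 · 0.14815 = 0.037037, 1/2 · 0.096 = 0.048; summing to 0.09719.
Hence P(bag B | data) = (0.0092593) / (0.09719) = 0.09527.

0.095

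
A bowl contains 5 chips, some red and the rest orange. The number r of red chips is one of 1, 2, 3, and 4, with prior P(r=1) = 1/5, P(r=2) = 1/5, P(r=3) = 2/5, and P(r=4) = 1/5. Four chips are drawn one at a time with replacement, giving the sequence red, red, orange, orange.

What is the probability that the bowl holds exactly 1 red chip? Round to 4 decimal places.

Under each hypothesis, the probability of the observed sequence is: P(data | r = 1) = (1/5)(1/5)(4/5)(4/5) = 0.0256; P(data | r = 2) = (2/5)(2/5)(3/5)(3/5) = 0.0576; P(data | r = 3) = (3/5)(3/5)(2/5)(2/5) = 0.0576; P(data | r = 4) = (4/5)(4/5)(1/5)(1/5) = 0.0256.
Multiplying each by its prior: 1/5 · 0.0256 = 0.00512, 1/5 · 0.0576 = 0.01152, 2/5 · 0.0576 = 0.02304, 1/5 · 0.0256 = 0.00512; these sum to 0.0448.
Therefore the posterior P(r = 1 | data) = (0.00512) / (0.0448) = 0.11429.

0.1143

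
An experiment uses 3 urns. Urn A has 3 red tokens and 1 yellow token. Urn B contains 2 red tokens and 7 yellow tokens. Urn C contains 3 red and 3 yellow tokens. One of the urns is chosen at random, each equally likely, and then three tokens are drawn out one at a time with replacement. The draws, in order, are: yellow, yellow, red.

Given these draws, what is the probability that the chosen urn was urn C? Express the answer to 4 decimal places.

0.4081

Under each hypothesis, the probability of the observed sequence is: P(data | urn A) = (1/4)(1/4)(3/4) = 0.046875; P(data | urn B) = (7/9)(7/9)(2/9) = 0.13443; P(data | urn C) = (3/6)(3/6)(3/6) = 0.125.
Multiplying each by its prior: 1/3 · 0.046875 = 0.015625, 1/3 · 0.13443 = 0.04481, 1/3 · 0.125 = 0.041667; summing to 0.1021.
So P(urn C | data) = (0.041667) / (0.1021) = 0.40809.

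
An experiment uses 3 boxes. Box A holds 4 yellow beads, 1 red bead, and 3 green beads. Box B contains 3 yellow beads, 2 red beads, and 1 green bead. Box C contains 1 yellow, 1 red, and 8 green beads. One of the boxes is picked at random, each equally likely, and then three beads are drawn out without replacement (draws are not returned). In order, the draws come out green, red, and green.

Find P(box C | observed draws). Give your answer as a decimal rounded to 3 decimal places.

Under each hypothesis, the probability of the observed sequence is: P(data | box A) = (3/8)(1/7)(2/6) = 0.017857; P(data | box B) = (1/6)(2/5)(0/4) = 0; P(data | box C) = (8/10)(1/9)(7/8) = 0.077778.
The prior-weighted likelihoods are 1/3 · 0.017857 = 0.0059524, 1/3 · 0 = 0, 1/3 · 0.077778 = 0.025926; these sum to 0.031878.
By Bayes' rule, P(box C | data) = (0.025926) / (0.031878) = 0.81328.

0.813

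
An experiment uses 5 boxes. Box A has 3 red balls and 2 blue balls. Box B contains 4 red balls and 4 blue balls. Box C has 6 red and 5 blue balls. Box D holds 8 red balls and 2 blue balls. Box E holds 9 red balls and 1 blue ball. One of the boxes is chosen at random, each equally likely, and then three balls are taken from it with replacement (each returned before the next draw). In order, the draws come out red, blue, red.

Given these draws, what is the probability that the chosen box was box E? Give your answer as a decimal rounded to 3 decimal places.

Compute the likelihood of the observed sequence for each case: P(data | box A) = (3/5)(2/5)(3/5) = 0.144; P(data | box B) = (4/8)(4/8)(4/8) = 0.125; P(data | box C) = (6/11)(5/11)(6/11) = 0.13524; P(data | box D) = (8/10)(2/10)(8/10) = 0.128; P(data | box E) = (9/10)(1/10)(9/10) = 0.081.
The prior-weighted likelihoods are 1/5 · 0.144 = 0.0288, 1/5 · 0.125 = 0.025, 1/5 · 0.13524 = 0.027047, 1/5 · 0.128 = 0.0256, 1/5 · 0.081 = 0.0162; these sum to 0.12265.
So P(box E | data) = (0.0162) / (0.12265) = 0.13209.

0.132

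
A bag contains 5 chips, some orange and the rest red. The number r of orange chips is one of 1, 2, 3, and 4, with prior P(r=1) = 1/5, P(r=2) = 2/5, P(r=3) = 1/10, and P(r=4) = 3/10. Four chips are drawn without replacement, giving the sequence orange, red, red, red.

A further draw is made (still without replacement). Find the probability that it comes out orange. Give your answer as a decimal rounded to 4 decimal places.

0.5000

For each hypothesis, P(data | H) works out to: P(data | r = 1) = (1/5)(4/4)(3/3)(2/2) = 1/5; P(data | r = 2) = (2/5)(3/4)(2/3)(1/2) = 1/10; P(data | r = 3) = (3/5)(2/4)(1/3)(0/2) = 0; P(data | r = 4) = (4/5)(1/4)(0/3) = 0.
The prior-weighted likelihoods are 1/5 · 1/5 = 1/25, 2/5 · 1/10 = 1/25, 1/10 · 0 = 0, 3/10 · 0 = 0; summing to 2/25.
Dividing through by the total gives posterior P(r = 1 | data) = 1/2, P(r = 2 | data) = 1/2, P(r = 3 | data) = 0, P(r = 4 | data) = 0.
Averaging over the posterior, P(orange next | data) = (0)(1/2) + (1)(1/2) = 1/2.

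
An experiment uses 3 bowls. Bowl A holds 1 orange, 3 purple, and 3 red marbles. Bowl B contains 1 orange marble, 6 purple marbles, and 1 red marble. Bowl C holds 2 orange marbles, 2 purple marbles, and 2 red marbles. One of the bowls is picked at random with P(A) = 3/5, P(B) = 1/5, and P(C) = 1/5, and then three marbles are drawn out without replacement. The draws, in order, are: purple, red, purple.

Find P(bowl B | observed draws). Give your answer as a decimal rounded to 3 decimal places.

Compute the likelihood of the observed sequence for each case: P(data | bowl A) = (3/7)(3/6)(2/5) = 0.085714; P(data | bowl B) = (6/8)(1/7)(5/6) = 0.089286; P(data | bowl C) = (2/6)(2/5)(1/4) = 0.033333.
The prior-weighted likelihoods are 3/5 · 0.085714 = 0.051429, 1/5 · 0.089286 = 0.017857, 1/5 · 0.033333 = 0.0066667; with total 0.075952.
By Bayes' rule, P(bowl B | data) = (0.017857) / (0.075952) = 0.23511.

0.235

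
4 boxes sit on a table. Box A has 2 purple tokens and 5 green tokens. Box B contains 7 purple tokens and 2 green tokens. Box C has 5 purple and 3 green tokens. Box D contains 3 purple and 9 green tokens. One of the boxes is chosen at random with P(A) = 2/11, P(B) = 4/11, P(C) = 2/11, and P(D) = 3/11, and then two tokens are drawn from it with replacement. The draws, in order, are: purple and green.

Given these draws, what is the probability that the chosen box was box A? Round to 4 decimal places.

Under each hypothesis, the probability of the observed sequence is: P(data | box A) = (2/7)(5/7) = 0.20408; P(data | box B) = (7/9)(2/9) = 0.17284; P(data | box C) = (5/8)(3/8) = 0.23438; P(data | box D) = (3/12)(9/12) = 0.1875.
Multiplying each by its prior: 2/11 · 0.20408 = 0.037106, 4/11 · 0.17284 = 0.062851, 2/11 · 0.23438 = 0.042614, 3/11 · 0.1875 = 0.051136; these sum to 0.19371.
So P(box A | data) = (0.037106) / (0.19371) = 0.19156.

0.1916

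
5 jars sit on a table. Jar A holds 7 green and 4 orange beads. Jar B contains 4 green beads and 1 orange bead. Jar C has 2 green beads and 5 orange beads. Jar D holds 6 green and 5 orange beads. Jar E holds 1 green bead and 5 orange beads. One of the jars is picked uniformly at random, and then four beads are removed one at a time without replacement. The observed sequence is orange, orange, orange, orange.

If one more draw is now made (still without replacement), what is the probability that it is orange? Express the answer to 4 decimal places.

The likelihood of the observed sequence under each hypothesis: P(data | jar A) = (4/11)(3/10)(2/9)(1/8) = 0.0030303; P(data | jar B) = (1/5)(0/4) = 0; P(data | jar C) = (5/7)(4/6)(3/5)(2/4) = 0.14286; P(data | jar D) = (5/11)(4/10)(3/9)(2/8) = 0.015152; P(data | jar E) = (5/6)(4/5)(3/4)(2/3) = 0.33333.
The prior-weighted likelihoods are 1/5 · 0.0030303 = 0.00060606, 1/5 · 0 = 0, 1/5 · 0.14286 = 0.028571, 1/5 · 0.015152 = 0.0030303, 1/5 · 0.33333 = 0.066667; summing to 0.098874.
Dividing through by the total gives posterior P(jar A | data) = 0.0061296, P(jar B | data) = 0, P(jar C | data) = 0.28897, P(jar D | data) = 0.030648, P(jar E | data) = 0.67426.
The predictive probability is P(orange next | data) = (0)(0.0061296) + (1/3)(0.28897) + (1/7)(0.030648) + (1/2)(0.67426) = 0.43783.

0.4378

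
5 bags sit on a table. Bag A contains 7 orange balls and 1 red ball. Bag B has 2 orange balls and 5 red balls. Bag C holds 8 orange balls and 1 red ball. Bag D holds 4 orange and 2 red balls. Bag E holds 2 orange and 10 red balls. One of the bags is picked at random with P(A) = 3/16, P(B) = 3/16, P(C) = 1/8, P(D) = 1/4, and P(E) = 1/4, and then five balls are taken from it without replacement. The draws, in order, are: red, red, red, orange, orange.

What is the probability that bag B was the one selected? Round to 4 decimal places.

Under each hypothesis, the probability of the observed sequence is: P(data | bag A) = (1/8)(0/7) = 0; P(data | bag B) = (5/7)(4/6)(3/5)(2/4)(1/3) = 0.047619; P(data | bag C) = (1/9)(0/8) = 0; P(data | bag D) = (2/6)(1/5)(0/4) = 0; P(data | bag E) = (10/12)(9/11)(8/10)(2/9)(1/8) = 0.015152.
The prior-weighted likelihoods are 3/16 · 0 = 0, 3/16 · 0.047619 = 0.0089286, 1/8 · 0 = 0, 1/4 · 0 = 0, 1/4 · 0.015152 = 0.0037879; these sum to 0.012716.
By Bayes' rule, P(bag B | data) = (0.0089286) / (0.012716) = 0.70213.

0.7021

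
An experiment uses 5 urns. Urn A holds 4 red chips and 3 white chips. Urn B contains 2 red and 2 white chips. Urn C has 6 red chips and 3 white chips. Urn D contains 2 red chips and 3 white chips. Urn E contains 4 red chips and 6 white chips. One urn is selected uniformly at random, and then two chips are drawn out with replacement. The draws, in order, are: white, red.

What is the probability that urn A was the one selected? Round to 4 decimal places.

0.2046

For each hypothesis, P(data | H) works out to: P(data | urn A) = (3/7)(4/7) = 0.2449; P(data | urn B) = (2/4)(2/4) = 0.25; P(data | urn C) = (3/9)(6/9) = 0.22222; P(data | urn D) = (3/5)(2/5) = 0.24; P(data | urn E) = (6/10)(4/10) = 0.24.
Weighting by the prior gives 1/5 · 0.2449 = 0.04898, 1/5 · 0.25 = 0.05, 1/5 · 0.22222 = 0.044444, 1/5 · 0.24 = 0.048, 1/5 · 0.24 = 0.048; with total 0.23942.
So P(urn A | data) = (0.04898) / (0.23942) = 0.20457.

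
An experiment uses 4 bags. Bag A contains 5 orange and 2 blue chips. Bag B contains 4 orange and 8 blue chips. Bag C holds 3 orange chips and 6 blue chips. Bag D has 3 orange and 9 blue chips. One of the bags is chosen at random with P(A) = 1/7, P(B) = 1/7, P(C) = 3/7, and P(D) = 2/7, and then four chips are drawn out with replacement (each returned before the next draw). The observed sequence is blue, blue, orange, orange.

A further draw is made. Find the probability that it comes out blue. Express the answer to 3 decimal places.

0.634

For each hypothesis, P(data | H) works out to: P(data | bag A) = (2/7)(2/7)(5/7)(5/7) = 0.041649; P(data | bag B) = (8/12)(8/12)(4/12)(4/12) = 0.049383; P(data | bag C) = (6/9)(6/9)(3/9)(3/9) = 0.049383; P(data | bag D) = (9/12)(9/12)(3/12)(3/12) = 0.035156.
Weighting by the prior gives 1/7 · 0.041649 = 0.0059499, 1/7 · 0.049383 = 0.0070547, 3/7 · 0.049383 = 0.021164, 2/7 · 0.035156 = 0.010045; with total 0.044213.
The posterior is then P(bag A | data) = 0.13457, P(bag B | data) = 0.15956, P(bag C | data) = 0.47868, P(bag D | data) = 0.22719.
Averaging over the posterior, P(blue next | data) = (2/7)(0.13457) + (2/3)(0.15956) + (2/3)(0.47868) + (3/4)(0.22719) = 0.63433.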